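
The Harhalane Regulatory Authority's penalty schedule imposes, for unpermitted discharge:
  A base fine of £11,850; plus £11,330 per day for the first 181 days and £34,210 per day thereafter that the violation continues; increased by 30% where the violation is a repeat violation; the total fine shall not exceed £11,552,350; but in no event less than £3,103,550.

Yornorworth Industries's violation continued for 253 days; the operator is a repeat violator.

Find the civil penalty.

First 181 days: 181 × £11,330 = £2,050,730
Remaining days: (253 − 181) × £34,210 = £2,463,120
Per-day component: £2,050,730 + £2,463,120 = £4,513,850
Base plus per-day: £11,850 + £4,513,850 = £4,525,700
Enhancement: 30% of £4,525,700 = £1,357,710
Enhanced fine: £4,525,700 + £1,357,710 = £5,883,410
Cap at £11,552,350: £5,883,410 is within the cap, no reduction.
Minimum £3,103,550: £5,883,410 meets the minimum, no increase.

£5,883,410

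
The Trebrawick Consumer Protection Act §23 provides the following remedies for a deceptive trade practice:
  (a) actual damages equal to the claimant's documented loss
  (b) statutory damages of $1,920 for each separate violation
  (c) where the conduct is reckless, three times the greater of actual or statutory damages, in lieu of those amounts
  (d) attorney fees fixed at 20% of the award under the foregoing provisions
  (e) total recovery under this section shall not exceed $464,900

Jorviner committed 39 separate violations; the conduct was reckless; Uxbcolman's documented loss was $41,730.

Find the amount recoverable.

$269,568

Statutory damages: 39 × $1,920 = $74,880
Greater of actual damages ($41,730) or statutory damages ($74,880): $74,880
Trebled: 3 × $74,880 = $224,640
Attorney fees: 20% of $224,640 = $44,928
Total before cap: $224,640 + $44,928 = $269,568
Cap at $464,900: $269,568 is within the cap, no reduction.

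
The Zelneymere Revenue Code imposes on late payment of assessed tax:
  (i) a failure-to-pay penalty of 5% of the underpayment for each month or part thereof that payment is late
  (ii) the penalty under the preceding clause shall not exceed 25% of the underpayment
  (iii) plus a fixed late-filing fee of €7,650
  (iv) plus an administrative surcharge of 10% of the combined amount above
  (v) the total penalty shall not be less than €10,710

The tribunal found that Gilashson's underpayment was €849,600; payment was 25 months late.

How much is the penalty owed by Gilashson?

€242,055

Accrued rate: 5% × 25 = 125%, capped at 25% → 25%
Failure-to-pay penalty: 25% of €849,600 = €212,400
Penalty before surcharge: €212,400 + €7,650 = €220,050
Administrative surcharge: 10% of €220,050 = €22,005
Total penalty: €220,050 + €22,005 = €242,055
Minimum €10,710: €242,055 meets the minimum, no increase.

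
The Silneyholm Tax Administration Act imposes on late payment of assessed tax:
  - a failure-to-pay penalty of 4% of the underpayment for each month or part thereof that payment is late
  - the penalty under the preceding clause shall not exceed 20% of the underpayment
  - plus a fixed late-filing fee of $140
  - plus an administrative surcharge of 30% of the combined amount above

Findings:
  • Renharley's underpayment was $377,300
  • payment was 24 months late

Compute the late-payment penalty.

Accrued rate: 4% × 24 = 96%, capped at 20% → 20%
Failure-to-pay penalty: 20% of $377,300 = $75,460
Penalty before surcharge: $75,460 + $140 = $75,600
Administrative surcharge: 30% of $75,600 = $22,680
Total penalty: $75,600 + $22,680 = $98,280

Penalty: $98,280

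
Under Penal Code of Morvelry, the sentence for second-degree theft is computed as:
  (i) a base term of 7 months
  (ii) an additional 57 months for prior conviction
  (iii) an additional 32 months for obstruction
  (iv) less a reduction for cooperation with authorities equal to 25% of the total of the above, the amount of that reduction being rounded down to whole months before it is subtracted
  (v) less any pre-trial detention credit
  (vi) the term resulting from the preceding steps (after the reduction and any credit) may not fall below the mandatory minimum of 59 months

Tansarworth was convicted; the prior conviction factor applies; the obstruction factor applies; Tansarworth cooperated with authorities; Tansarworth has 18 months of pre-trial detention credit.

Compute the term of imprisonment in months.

Prior conviction enhancement: +57 months
Obstruction enhancement: +32 months
Adjusted term: 7 months + 57 months + 32 months = 96 months
Cooperation with authorities reduction: 25% of 96 months = 24 months (rounded down)
After reduction: 96 − 24 = 72 months
Less pre-trial detention credit: 72 months − 18 months = 54 months
Minimum 59 months: 54 months is below the minimum → 59 months

59 months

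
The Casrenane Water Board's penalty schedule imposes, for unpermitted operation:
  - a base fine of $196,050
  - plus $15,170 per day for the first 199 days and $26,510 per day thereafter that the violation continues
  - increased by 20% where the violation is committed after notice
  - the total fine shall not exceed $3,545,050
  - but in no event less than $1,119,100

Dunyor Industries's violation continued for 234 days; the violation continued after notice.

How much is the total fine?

$3,545,050

First 199 days: 199 × $15,170 = $3,018,830
Remaining days: (234 − 199) × $26,510 = $927,850
Per-day component: $3,018,830 + $927,850 = $3,946,680
Base plus per-day: $196,050 + $3,946,680 = $4,142,730
Enhancement: 20% of $4,142,730 = $828,546
Enhanced fine: $4,142,730 + $828,546 = $4,971,276
Cap at $3,545,050: $4,971,276 exceeds the cap → $3,545,050
Minimum $1,119,100: $3,545,050 meets the minimum, no increase.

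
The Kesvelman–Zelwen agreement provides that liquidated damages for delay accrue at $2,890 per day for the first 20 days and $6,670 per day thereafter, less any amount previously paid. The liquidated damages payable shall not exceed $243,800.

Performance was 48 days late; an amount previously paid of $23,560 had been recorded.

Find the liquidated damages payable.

Liquidated damages: $221,000

First 20 days: 20 × $2,890 = $57,800
Remaining days: (48 − 20) × $6,670 = $186,760
Accrued per-day damages: $57,800 + $186,760 = $244,560
Less amount previously paid: $244,560 − $23,560 = $221,000
Cap at $243,800: $221,000 is within the cap, no reduction.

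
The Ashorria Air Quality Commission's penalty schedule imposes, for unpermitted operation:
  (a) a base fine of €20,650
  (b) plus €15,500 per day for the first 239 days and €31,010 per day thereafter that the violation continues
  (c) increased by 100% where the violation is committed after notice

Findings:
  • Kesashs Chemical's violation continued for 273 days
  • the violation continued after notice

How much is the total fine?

First 239 days: 239 × €15,500 = €3,704,500
Remaining days: (273 − 239) × €31,010 = €1,054,340
Per-day component: €3,704,500 + €1,054,340 = €4,758,840
Base plus per-day: €20,650 + €4,758,840 = €4,779,490
Enhancement: 100% of €4,779,490 = €4,779,490
Enhanced fine: €4,779,490 + €4,779,490 = €9,558,980

€9,558,980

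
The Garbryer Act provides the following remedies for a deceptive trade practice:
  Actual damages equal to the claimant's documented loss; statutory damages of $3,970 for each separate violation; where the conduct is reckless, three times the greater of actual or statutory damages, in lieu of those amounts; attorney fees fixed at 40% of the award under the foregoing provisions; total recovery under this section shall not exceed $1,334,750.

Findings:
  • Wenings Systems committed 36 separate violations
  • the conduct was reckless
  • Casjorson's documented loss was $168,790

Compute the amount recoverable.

Statutory damages: 36 × $3,970 = $142,920
Greater of actual damages ($168,790) or statutory damages ($142,920): $168,790
Trebled: 3 × $168,790 = $506,370
Attorney fees: 40% of $506,370 = $202,548
Total before cap: $506,370 + $202,548 = $708,918
Cap at $1,334,750: $708,918 is within the cap, no reduction.

$708,918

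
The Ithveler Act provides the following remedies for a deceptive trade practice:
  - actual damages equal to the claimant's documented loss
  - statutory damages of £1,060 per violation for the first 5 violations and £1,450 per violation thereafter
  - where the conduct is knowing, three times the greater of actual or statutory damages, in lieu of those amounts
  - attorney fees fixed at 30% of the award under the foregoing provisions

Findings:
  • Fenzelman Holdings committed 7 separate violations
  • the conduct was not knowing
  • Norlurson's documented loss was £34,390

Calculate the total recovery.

First 5 violations: 5 × £1,060 = £5,300
Remaining violations: (7 − 5) × £1,450 = £2,900
Statutory damages: £5,300 + £2,900 = £8,200
Conduct not knowing: the in-lieu enhancement does not apply.
Actual plus statutory damages: £34,390 + £8,200 = £42,590
Attorney fees: 30% of £42,590 = £12,777
Total recovery: £42,590 + £12,777 = £55,367

£55,367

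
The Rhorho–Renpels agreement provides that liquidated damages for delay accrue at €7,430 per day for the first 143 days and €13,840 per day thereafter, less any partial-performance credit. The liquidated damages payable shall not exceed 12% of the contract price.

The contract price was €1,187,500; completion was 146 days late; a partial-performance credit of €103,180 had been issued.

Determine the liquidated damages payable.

€142,500

First 143 days: 143 × €7,430 = €1,062,490
Remaining days: (146 − 143) × €13,840 = €41,520
Accrued per-day damages: €1,062,490 + €41,520 = €1,104,010
Less partial-performance credit: €1,104,010 − €103,180 = €1,000,830
Cap: 12% of €1,187,500 = €142,500
Cap at €142,500: €1,000,830 exceeds the cap → €142,500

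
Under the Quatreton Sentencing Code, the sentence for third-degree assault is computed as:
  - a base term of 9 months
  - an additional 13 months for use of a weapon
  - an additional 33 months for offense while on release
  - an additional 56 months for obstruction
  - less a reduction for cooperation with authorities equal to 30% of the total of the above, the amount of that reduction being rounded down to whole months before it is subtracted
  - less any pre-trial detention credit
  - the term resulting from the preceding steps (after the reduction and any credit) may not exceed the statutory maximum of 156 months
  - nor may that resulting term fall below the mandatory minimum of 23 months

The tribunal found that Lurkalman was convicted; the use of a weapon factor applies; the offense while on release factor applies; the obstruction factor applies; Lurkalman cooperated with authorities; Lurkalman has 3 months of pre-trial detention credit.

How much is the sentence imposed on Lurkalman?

Use of a weapon enhancement: +13 months
Offense while on release enhancement: +33 months
Obstruction enhancement: +56 months
Adjusted term: 9 months + 13 months + 33 months + 56 months = 111 months
Cooperation with authorities reduction: 30% of 111 months = 33 months (rounded down)
After reduction: 111 − 33 = 78 months
Less pre-trial detention credit: 78 months − 3 months = 75 months
Cap at 156 months: 75 months is within the cap, no reduction.
Minimum 23 months: 75 months meets the minimum, no increase.

75 months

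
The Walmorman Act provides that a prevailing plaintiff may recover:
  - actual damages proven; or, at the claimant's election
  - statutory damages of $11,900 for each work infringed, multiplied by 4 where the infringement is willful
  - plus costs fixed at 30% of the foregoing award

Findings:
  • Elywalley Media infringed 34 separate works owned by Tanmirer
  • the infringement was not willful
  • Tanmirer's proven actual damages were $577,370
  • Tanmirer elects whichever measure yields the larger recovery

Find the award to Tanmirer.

Statutory damages: 34 × $11,900 = $404,600
Infringement not willful: no ×4 enhancement.
Greater of actual damages ($577,370) or statutory damages ($404,600): $577,370
Costs: 30% of $577,370 = $173,211
Award plus costs: $577,370 + $173,211 = $750,581

$750,581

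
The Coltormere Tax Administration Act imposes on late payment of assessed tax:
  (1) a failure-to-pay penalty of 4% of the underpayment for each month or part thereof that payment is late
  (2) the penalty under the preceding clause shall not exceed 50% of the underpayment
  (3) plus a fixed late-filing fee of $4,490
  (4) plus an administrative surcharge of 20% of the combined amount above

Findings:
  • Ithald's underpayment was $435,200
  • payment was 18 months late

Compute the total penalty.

$266,508

Accrued rate: 4% × 18 = 72%, capped at 50% → 50%
Failure-to-pay penalty: 50% of $435,200 = $217,600
Penalty before surcharge: $217,600 + $4,490 = $222,090
Administrative surcharge: 20% of $222,090 = $44,418
Total penalty: $222,090 + $44,418 = $266,508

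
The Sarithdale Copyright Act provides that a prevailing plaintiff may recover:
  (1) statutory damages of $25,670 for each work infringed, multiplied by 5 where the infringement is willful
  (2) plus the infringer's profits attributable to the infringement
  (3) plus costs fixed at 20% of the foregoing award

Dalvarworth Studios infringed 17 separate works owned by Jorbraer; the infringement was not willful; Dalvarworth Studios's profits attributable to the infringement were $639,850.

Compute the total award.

Statutory damages: 17 × $25,670 = $436,390
Infringement not willful: no ×5 enhancement.
Combined award: $436,390 + $639,850 = $1,076,240
Costs: 20% of $1,076,240 = $215,248
Award plus costs: $1,076,240 + $215,248 = $1,291,488

$1,291,488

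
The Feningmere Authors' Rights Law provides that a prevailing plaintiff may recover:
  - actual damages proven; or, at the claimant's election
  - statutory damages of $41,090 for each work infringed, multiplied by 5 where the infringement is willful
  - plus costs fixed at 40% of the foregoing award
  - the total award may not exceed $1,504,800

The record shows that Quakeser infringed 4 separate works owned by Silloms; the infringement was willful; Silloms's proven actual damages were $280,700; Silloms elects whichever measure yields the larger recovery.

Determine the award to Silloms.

$1,150,520

Statutory damages: 4 × $41,090 = $164,360
Multiplied by 5: 5 × $164,360 = $821,800
Greater of actual damages ($280,700) or enhanced statutory damages ($821,800): $821,800
Costs: 40% of $821,800 = $328,720
Award plus costs: $821,800 + $328,720 = $1,150,520
Cap at $1,504,800: $1,150,520 is within the cap, no reduction.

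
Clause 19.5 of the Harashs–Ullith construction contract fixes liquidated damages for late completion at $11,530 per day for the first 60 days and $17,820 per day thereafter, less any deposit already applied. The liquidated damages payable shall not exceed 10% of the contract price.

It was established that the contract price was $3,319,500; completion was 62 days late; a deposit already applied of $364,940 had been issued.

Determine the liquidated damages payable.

First 60 days: 60 × $11,530 = $691,800
Remaining days: (62 − 60) × $17,820 = $35,640
Accrued per-day damages: $691,800 + $35,640 = $727,440
Less deposit already applied: $727,440 − $364,940 = $362,500
Cap: 10% of $3,319,500 = $331,950
Cap at $331,950: $362,500 exceeds the cap → $331,950

$331,950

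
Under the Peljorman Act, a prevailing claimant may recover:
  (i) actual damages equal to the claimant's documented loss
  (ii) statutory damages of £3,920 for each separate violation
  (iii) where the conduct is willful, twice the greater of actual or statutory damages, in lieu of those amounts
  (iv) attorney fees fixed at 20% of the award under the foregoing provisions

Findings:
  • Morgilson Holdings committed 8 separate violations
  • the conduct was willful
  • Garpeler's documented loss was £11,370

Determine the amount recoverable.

Statutory damages: 8 × £3,920 = £31,360
Greater of actual damages (£11,370) or statutory damages (£31,360): £31,360
Doubled: 2 × £31,360 = £62,720
Attorney fees: 20% of £62,720 = £12,544
Total recovery: £62,720 + £12,544 = £75,264

£75,264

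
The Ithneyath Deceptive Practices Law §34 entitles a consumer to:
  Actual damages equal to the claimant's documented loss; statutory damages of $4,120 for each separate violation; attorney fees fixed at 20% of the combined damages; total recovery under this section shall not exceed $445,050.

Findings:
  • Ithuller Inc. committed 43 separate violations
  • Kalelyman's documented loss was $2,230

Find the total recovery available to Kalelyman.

Total recovery: $215,268

Statutory damages: 43 × $4,120 = $177,160
Combined damages: $2,230 + $177,160 = $179,390
Attorney fees: 20% of $179,390 = $35,878
Total before cap: $179,390 + $35,878 = $215,268
Cap at $445,050: $215,268 is within the cap, no reduction.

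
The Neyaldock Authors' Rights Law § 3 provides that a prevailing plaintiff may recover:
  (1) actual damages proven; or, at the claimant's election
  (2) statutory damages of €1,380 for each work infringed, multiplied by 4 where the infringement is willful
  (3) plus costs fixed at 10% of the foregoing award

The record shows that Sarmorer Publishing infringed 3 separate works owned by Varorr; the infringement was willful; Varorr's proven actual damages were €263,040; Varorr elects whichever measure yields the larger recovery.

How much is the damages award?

€289,344

Statutory damages: 3 × €1,380 = €4,140
Multiplied by 4: 4 × €4,140 = €16,560
Greater of actual damages (€263,040) or enhanced statutory damages (€16,560): €263,040
Costs: 10% of €263,040 = €26,304
Award plus costs: €263,040 + €26,304 = €289,344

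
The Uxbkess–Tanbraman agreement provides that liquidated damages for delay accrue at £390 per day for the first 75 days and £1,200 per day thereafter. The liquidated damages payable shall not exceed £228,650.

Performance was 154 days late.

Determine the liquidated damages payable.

£124,050

First 75 days: 75 × £390 = £29,250
Remaining days: (154 − 75) × £1,200 = £94,800
Accrued per-day damages: £29,250 + £94,800 = £124,050
Cap at £228,650: £124,050 is within the cap, no reduction.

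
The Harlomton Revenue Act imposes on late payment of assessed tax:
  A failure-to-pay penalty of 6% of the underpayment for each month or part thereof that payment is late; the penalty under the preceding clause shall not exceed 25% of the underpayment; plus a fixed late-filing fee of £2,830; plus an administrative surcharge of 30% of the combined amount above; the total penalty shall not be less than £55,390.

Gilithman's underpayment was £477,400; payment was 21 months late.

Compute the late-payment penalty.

£158,834

Accrued rate: 6% × 21 = 126%, capped at 25% → 25%
Failure-to-pay penalty: 25% of £477,400 = £119,350
Penalty before surcharge: £119,350 + £2,830 = £122,180
Administrative surcharge: 30% of £122,180 = £36,654
Total penalty: £122,180 + £36,654 = £158,834
Minimum £55,390: £158,834 meets the minimum, no increase.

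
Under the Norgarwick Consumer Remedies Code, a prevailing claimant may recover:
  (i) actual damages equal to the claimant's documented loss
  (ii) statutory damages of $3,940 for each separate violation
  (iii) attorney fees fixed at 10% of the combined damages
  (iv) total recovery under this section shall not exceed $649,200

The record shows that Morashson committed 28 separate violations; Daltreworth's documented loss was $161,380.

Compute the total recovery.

$298,870

Statutory damages: 28 × $3,940 = $110,320
Combined damages: $161,380 + $110,320 = $271,700
Attorney fees: 10% of $271,700 = $27,170
Total before cap: $271,700 + $27,170 = $298,870
Cap at $649,200: $298,870 is within the cap, no reduction.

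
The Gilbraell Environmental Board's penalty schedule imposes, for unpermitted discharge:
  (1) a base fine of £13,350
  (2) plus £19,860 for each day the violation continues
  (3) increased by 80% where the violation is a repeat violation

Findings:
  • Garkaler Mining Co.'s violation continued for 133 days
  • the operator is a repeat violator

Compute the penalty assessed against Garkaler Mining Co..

£4,778,514

Per-day component: 133 × £19,860 = £2,641,380
Base plus per-day: £13,350 + £2,641,380 = £2,654,730
Enhancement: 80% of £2,654,730 = £2,123,784
Enhanced fine: £2,654,730 + £2,123,784 = £4,778,514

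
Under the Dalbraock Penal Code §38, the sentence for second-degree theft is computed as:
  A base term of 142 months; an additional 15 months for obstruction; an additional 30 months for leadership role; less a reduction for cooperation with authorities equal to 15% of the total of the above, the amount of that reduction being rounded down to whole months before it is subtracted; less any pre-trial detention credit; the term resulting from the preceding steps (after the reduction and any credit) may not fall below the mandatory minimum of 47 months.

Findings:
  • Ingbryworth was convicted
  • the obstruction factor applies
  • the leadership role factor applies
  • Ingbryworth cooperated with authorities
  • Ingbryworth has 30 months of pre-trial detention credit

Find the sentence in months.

129 months

Obstruction enhancement: +15 months
Leadership role enhancement: +30 months
Adjusted term: 142 months + 15 months + 30 months = 187 months
Cooperation with authorities reduction: 15% of 187 months = 28 months (rounded down)
After reduction: 187 − 28 = 159 months
Less pre-trial detention credit: 159 months − 30 months = 129 months
Minimum 47 months: 129 months meets the minimum, no increase.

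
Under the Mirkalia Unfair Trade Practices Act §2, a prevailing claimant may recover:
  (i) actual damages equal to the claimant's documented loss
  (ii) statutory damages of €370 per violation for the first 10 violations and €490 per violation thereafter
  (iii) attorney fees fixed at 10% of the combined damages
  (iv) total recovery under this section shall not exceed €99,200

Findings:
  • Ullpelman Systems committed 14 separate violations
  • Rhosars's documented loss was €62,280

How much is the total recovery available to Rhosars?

€74,734

First 10 violations: 10 × €370 = €3,700
Remaining violations: (14 − 10) × €490 = €1,960
Statutory damages: €3,700 + €1,960 = €5,660
Combined damages: €62,280 + €5,660 = €67,940
Attorney fees: 10% of €67,940 = €6,794
Total before cap: €67,940 + €6,794 = €74,734
Cap at €99,200: €74,734 is within the cap, no reduction.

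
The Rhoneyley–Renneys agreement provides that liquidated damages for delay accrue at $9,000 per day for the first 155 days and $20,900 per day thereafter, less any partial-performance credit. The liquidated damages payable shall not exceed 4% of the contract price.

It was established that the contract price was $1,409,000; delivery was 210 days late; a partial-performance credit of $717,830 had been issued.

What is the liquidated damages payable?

First 155 days: 155 × $9,000 = $1,395,000
Remaining days: (210 − 155) × $20,900 = $1,149,500
Accrued per-day damages: $1,395,000 + $1,149,500 = $2,544,500
Less partial-performance credit: $2,544,500 − $717,830 = $1,826,670
Cap: 4% of $1,409,000 = $56,360
Cap at $56,360: $1,826,670 exceeds the cap → $56,360

$56,360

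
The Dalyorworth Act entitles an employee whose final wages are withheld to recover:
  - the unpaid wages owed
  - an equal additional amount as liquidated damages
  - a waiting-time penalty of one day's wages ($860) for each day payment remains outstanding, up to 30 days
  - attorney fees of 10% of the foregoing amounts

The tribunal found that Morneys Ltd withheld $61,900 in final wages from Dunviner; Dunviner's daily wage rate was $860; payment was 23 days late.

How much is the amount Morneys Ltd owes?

Liquidated damages (equal amount): $61,900
Penalty days: min(23, 30) = 23
Waiting-time penalty: 23 × $860 = $19,780
Subtotal: $61,900 + $61,900 + $19,780 = $143,580
Attorney fees: 10% of $143,580 = $14,358
Total award: $143,580 + $14,358 = $157,938

Total award: $157,938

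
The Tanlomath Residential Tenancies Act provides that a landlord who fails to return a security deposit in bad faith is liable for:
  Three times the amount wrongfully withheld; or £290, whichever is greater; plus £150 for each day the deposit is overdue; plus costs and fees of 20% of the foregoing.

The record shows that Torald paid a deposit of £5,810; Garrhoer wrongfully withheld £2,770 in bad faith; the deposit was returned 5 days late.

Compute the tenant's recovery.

£10,872

Trebled: 3 × £2,770 = £8,310
Minimum £290: £8,310 meets the minimum, no increase.
Late-return penalty: 5 × £150 = £750
Damages plus late penalty: £8,310 + £750 = £9,060
Costs and fees: 20% of £9,060 = £1,812
Total recovery: £9,060 + £1,812 = £10,872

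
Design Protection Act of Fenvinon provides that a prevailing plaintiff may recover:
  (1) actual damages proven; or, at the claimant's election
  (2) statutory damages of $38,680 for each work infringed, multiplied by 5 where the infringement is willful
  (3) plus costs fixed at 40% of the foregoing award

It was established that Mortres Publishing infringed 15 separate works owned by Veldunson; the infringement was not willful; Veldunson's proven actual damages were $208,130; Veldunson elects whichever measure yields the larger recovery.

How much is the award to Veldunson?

Statutory damages: 15 × $38,680 = $580,200
Infringement not willful: no ×5 enhancement.
Greater of actual damages ($208,130) or statutory damages ($580,200): $580,200
Costs: 40% of $580,200 = $232,080
Award plus costs: $580,200 + $232,080 = $812,280

$812,280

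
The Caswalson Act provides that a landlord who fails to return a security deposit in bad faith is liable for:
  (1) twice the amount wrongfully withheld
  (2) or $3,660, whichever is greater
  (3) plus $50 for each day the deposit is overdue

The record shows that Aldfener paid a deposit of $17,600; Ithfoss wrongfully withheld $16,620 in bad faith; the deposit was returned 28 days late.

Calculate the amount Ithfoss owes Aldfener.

Doubled: 2 × $16,620 = $33,240
Minimum $3,660: $33,240 meets the minimum, no increase.
Late-return penalty: 28 × $50 = $1,400
Damages plus late penalty: $33,240 + $1,400 = $34,640

$34,640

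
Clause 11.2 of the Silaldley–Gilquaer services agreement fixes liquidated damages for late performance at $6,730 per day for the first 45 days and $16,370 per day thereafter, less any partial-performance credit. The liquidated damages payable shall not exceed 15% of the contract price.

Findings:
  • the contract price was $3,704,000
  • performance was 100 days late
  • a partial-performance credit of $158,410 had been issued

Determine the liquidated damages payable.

First 45 days: 45 × $6,730 = $302,850
Remaining days: (100 − 45) × $16,370 = $900,350
Accrued per-day damages: $302,850 + $900,350 = $1,203,200
Less partial-performance credit: $1,203,200 − $158,410 = $1,044,790
Cap: 15% of $3,704,000 = $555,600
Cap at $555,600: $1,044,790 exceeds the cap → $555,600

$555,600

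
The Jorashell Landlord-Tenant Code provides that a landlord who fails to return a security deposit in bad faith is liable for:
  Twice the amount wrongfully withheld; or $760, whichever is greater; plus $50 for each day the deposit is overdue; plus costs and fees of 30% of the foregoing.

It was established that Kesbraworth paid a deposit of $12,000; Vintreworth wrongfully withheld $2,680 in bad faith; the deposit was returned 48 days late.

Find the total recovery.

Doubled: 2 × $2,680 = $5,360
Minimum $760: $5,360 meets the minimum, no increase.
Late-return penalty: 48 × $50 = $2,400
Damages plus late penalty: $5,360 + $2,400 = $7,760
Costs and fees: 30% of $7,760 = $2,328
Total recovery: $7,760 + $2,328 = $10,088

$10,088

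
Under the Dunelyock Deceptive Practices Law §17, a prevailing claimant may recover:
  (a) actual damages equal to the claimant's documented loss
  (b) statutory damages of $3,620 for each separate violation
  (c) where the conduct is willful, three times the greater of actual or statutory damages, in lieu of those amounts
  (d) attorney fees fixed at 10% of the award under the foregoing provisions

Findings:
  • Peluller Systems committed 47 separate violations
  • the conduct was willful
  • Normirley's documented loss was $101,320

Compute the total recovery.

$561,462

Statutory damages: 47 × $3,620 = $170,140
Greater of actual damages ($101,320) or statutory damages ($170,140): $170,140
Trebled: 3 × $170,140 = $510,420
Attorney fees: 10% of $510,420 = $51,042
Total recovery: $510,420 + $51,042 = $561,462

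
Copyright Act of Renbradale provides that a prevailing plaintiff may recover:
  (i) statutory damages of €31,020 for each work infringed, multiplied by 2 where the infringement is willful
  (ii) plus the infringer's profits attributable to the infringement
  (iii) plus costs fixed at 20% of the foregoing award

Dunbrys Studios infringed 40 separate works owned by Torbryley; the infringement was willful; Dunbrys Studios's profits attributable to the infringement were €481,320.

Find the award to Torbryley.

€3,555,504

Statutory damages: 40 × €31,020 = €1,240,800
Doubled: 2 × €1,240,800 = €2,481,600
Combined award: €2,481,600 + €481,320 = €2,962,920
Costs: 20% of €2,962,920 = €592,584
Award plus costs: €2,962,920 + €592,584 = €3,555,504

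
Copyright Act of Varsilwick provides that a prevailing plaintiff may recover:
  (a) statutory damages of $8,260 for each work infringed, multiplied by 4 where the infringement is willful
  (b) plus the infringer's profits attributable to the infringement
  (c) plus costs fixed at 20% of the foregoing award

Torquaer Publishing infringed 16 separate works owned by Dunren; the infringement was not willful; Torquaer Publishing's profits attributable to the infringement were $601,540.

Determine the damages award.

Statutory damages: 16 × $8,260 = $132,160
Infringement not willful: no ×4 enhancement.
Combined award: $132,160 + $601,540 = $733,700
Costs: 20% of $733,700 = $146,740
Award plus costs: $733,700 + $146,740 = $880,440

Award: $880,440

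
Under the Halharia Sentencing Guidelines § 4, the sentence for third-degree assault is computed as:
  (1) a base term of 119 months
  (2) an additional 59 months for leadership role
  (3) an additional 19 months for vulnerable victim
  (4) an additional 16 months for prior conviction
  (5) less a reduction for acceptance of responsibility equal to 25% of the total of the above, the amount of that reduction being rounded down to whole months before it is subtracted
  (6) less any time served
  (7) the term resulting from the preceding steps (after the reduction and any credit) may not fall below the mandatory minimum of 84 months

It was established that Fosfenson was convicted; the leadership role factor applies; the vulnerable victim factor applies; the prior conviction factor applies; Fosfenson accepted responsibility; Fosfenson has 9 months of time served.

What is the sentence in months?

Leadership role enhancement: +59 months
Vulnerable victim enhancement: +19 months
Prior conviction enhancement: +16 months
Adjusted term: 119 months + 59 months + 19 months + 16 months = 213 months
Acceptance of responsibility reduction: 25% of 213 months = 53 months (rounded down)
After reduction: 213 − 53 = 160 months
Less time served: 160 months − 9 months = 151 months
Minimum 84 months: 151 months meets the minimum, no increase.

151 months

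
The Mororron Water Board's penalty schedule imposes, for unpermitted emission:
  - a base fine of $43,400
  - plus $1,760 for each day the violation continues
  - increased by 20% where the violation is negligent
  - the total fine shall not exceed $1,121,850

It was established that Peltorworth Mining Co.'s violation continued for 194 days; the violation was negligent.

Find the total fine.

Per-day component: 194 × $1,760 = $341,440
Base plus per-day: $43,400 + $341,440 = $384,840
Enhancement: 20% of $384,840 = $76,968
Enhanced fine: $384,840 + $76,968 = $461,808
Cap at $1,121,850: $461,808 is within the cap, no reduction.

$461,808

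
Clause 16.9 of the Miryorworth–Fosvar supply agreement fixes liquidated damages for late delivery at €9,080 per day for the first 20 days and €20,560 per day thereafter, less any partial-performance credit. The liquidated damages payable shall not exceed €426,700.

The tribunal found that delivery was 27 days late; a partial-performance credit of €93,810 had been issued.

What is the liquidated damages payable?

€231,710

First 20 days: 20 × €9,080 = €181,600
Remaining days: (27 − 20) × €20,560 = €143,920
Accrued per-day damages: €181,600 + €143,920 = €325,520
Less partial-performance credit: €325,520 − €93,810 = €231,710
Cap at €426,700: €231,710 is within the cap, no reduction.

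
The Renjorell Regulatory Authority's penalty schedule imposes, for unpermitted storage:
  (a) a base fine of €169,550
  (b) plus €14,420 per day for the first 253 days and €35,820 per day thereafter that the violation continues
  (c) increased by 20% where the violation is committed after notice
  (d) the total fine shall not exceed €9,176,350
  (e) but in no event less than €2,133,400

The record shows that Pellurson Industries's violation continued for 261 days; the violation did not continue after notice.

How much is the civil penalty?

First 253 days: 253 × €14,420 = €3,648,260
Remaining days: (261 − 253) × €35,820 = €286,560
Per-day component: €3,648,260 + €286,560 = €3,934,820
Base plus per-day: €169,550 + €3,934,820 = €4,104,370
The violation did not continue after notice: no 20% increase.
Cap at €9,176,350: €4,104,370 is within the cap, no reduction.
Minimum €2,133,400: €4,104,370 meets the minimum, no increase.

€4,104,370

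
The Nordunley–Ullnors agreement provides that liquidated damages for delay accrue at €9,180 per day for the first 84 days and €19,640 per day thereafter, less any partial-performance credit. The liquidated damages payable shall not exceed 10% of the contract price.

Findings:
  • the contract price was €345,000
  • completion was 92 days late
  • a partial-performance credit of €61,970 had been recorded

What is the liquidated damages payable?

€34,500

First 84 days: 84 × €9,180 = €771,120
Remaining days: (92 − 84) × €19,640 = €157,120
Accrued per-day damages: €771,120 + €157,120 = €928,240
Less partial-performance credit: €928,240 − €61,970 = €866,270
Cap: 10% of €345,000 = €34,500
Cap at €34,500: €866,270 exceeds the cap → €34,500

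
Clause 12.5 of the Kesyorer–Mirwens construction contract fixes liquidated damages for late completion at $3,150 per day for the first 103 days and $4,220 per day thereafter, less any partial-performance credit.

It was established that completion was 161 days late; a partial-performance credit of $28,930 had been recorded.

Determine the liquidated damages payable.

First 103 days: 103 × $3,150 = $324,450
Remaining days: (161 − 103) × $4,220 = $244,760
Accrued per-day damages: $324,450 + $244,760 = $569,210
Less partial-performance credit: $569,210 − $28,930 = $540,280

$540,280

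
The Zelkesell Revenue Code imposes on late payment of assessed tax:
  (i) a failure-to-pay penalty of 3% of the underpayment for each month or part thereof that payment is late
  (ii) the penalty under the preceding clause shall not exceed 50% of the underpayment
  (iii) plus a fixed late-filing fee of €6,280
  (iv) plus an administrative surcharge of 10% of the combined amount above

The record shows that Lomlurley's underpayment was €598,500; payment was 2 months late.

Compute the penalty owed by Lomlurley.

Accrued rate: 3% × 2 = 6%, capped at 50% → 6%
Failure-to-pay penalty: 6% of €598,500 = €35,910
Penalty before surcharge: €35,910 + €6,280 = €42,190
Administrative surcharge: 10% of €42,190 = €4,219
Total penalty: €42,190 + €4,219 = €46,409

€46,409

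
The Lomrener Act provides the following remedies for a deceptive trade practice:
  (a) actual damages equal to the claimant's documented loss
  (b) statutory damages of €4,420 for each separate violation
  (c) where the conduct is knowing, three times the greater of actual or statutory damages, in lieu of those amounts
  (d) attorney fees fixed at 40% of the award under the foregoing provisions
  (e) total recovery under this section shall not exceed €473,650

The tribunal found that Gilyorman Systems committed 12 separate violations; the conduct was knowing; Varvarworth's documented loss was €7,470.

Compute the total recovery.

€222,768

Statutory damages: 12 × €4,420 = €53,040
Greater of actual damages (€7,470) or statutory damages (€53,040): €53,040
Trebled: 3 × €53,040 = €159,120
Attorney fees: 40% of €159,120 = €63,648
Total before cap: €159,120 + €63,648 = €222,768
Cap at €473,650: €222,768 is within the cap, no reduction.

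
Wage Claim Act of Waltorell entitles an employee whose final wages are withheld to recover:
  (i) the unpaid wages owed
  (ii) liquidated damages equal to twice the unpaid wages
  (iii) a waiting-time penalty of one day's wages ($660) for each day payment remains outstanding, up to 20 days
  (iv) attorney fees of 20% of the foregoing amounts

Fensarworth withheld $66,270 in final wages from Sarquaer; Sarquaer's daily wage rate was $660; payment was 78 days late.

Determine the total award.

$254,412

Doubled: 2 × $66,270 = $132,540
Penalty days: min(78, 20) = 20
Waiting-time penalty: 20 × $660 = $13,200
Subtotal: $66,270 + $132,540 + $13,200 = $212,010
Attorney fees: 20% of $212,010 = $42,402
Total award: $212,010 + $42,402 = $254,412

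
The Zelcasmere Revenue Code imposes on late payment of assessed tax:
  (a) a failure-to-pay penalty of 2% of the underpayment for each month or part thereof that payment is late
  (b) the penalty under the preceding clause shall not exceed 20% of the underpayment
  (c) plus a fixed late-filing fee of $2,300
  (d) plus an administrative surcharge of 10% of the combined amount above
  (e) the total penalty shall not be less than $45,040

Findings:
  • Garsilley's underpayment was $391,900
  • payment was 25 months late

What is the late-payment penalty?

Penalty: $88,748

Accrued rate: 2% × 25 = 50%, capped at 20% → 20%
Failure-to-pay penalty: 20% of $391,900 = $78,380
Penalty before surcharge: $78,380 + $2,300 = $80,680
Administrative surcharge: 10% of $80,680 = $8,068
Total penalty: $80,680 + $8,068 = $88,748
Minimum $45,040: $88,748 meets the minimum, no increase.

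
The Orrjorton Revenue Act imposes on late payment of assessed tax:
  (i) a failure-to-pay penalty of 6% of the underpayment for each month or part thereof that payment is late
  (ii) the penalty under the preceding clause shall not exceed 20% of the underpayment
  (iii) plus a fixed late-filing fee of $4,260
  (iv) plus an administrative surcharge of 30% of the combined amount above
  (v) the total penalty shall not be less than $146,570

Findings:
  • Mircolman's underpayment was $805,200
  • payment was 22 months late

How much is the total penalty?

Accrued rate: 6% × 22 = 132%, capped at 20% → 20%
Failure-to-pay penalty: 20% of $805,200 = $161,040
Penalty before surcharge: $161,040 + $4,260 = $165,300
Administrative surcharge: 30% of $165,300 = $49,590
Total penalty: $165,300 + $49,590 = $214,890
Minimum $146,570: $214,890 meets the minimum, no increase.

Penalty: $214,890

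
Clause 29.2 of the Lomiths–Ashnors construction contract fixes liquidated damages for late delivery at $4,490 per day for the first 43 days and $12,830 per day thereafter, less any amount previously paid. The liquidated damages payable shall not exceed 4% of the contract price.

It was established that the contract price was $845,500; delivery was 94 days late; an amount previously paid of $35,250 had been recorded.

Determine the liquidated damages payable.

Liquidated damages: $33,820

First 43 days: 43 × $4,490 = $193,070
Remaining days: (94 − 43) × $12,830 = $654,330
Accrued per-day damages: $193,070 + $654,330 = $847,400
Less amount previously paid: $847,400 − $35,250 = $812,150
Cap: 4% of $845,500 = $33,820
Cap at $33,820: $812,150 exceeds the cap → $33,820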